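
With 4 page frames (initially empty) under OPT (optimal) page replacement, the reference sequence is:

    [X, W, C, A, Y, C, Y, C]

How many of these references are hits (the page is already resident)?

X: fault, frames [X]
W: fault, frames [X, W]
C: fault, frames [X, W, C]
A: fault, frames [X, W, C, A]
Y: fault, evict A, frames [X, W, C, Y]
C: hit
Y: hit
C: hit
Hits: 3.

3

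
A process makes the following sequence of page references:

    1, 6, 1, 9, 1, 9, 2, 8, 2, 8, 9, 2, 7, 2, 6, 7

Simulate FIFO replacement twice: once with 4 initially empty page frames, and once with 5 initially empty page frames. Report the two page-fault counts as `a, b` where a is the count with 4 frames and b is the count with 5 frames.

7, 6

4 frames: F F . F . . F F . . . . F . F . → 7 faults.
5 frames: F F . F . . F F . . . . F . . . → 6 faults.
6 < 7: adding a frame reduced faults, as is typical.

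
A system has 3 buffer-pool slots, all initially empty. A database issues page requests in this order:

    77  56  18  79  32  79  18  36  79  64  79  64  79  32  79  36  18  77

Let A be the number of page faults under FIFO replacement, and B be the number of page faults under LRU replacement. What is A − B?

Under FIFO: F F F F F . . F . F F . . F . F F F → 12 faults.
Under LRU: F F F F F . . F . F . . . F . F F F → 11 faults.
A − B = 12 − 11 = 1.

1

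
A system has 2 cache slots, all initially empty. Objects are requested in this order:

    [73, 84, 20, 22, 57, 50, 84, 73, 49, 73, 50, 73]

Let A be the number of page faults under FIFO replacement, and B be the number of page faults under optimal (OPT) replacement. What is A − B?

Under FIFO: F F F F F F F F F . F F → 11 faults.
Under OPT: F F F F F F . F F . F . → 9 faults.
A − B = 11 − 9 = 2.

2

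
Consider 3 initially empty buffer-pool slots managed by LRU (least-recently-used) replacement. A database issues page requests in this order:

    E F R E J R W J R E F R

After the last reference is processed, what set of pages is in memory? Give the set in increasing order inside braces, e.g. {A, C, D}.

E -> miss, frames (E)
F -> miss, frames (E F)
R -> miss, frames (E F R)
E -> hit
J -> miss, evict F, frames (R E J)
R -> hit
W -> miss, evict E, frames (J R W)
J -> hit
R -> hit
E -> miss, evict W, frames (J R E)
F -> miss, evict J, frames (R E F)
R -> hit

{E, F, R}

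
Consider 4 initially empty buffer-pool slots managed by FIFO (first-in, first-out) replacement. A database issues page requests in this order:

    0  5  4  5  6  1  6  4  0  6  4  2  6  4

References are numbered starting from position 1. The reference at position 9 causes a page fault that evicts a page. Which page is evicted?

pos 1: 0 -> miss, frames {0}
pos 2: 5 -> miss, frames {0,5}
pos 3: 4 -> miss, frames {0,5,4}
pos 4: 5 -> hit
pos 5: 6 -> miss, frames {0,5,4,6}
pos 6: 1 -> miss, evict 0, frames {5,4,6,1}
pos 7: 6 -> hit
pos 8: 4 -> hit
pos 9: 0 -> miss, evict 5, frames {4,6,1,0}
At position 9, page 5 is evicted.

5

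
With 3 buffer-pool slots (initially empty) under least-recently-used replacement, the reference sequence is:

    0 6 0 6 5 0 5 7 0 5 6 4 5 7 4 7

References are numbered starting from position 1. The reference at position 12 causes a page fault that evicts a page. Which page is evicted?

0

pos 1: 0 → fault, frames [0]
pos 2: 6 → fault, frames [0, 6]
pos 3: 0 → hit
pos 4: 6 → hit
pos 5: 5 → fault, frames [0, 6, 5]
pos 6: 0 → hit
pos 7: 5 → hit
pos 8: 7 → fault, evict 6, frames [0, 5, 7]
pos 9: 0 → hit
pos 10: 5 → hit
pos 11: 6 → fault, evict 7, frames [0, 5, 6]
pos 12: 4 → fault, evict 0, frames [5, 6, 4]
At position 12, page 0 is evicted.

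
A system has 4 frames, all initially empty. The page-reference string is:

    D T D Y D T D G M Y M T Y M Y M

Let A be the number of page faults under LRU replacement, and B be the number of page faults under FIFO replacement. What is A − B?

Under LRU: F F . F . . . F F F . F . . . . → 7 faults.
Under FIFO: F F . F . . . F F . . . . . . . → 5 faults.
A − B = 7 − 5 = 2.

2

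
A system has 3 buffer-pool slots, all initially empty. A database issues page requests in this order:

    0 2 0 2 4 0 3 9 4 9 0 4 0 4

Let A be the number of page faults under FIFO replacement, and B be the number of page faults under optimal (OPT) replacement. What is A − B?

2

Under FIFO: F F . . F . F F . . F F . . → 7 faults.
Under OPT: F F . . F . F F . . . . . . → 5 faults.
A − B = 7 − 5 = 2.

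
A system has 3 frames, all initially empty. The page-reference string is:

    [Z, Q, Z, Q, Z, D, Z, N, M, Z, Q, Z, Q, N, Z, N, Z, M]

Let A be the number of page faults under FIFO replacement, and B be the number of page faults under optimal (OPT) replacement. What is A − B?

3

Under FIFO: F F . . . F . F F F F . . F . . . F → 9 faults.
Under OPT: F F . . . F . F F . . . . F . . . . → 6 faults.
A − B = 9 − 6 = 3.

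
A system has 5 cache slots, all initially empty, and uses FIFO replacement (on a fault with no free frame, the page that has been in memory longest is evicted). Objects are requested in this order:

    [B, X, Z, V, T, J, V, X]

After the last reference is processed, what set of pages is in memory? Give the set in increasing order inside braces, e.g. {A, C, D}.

B → fault, frames {B}
X → fault, frames {B,X}
Z → fault, frames {B,X,Z}
V → fault, frames {B,X,Z,V}
T → fault, frames {B,X,Z,V,T}
J → fault, evict B, frames {X,Z,V,T,J}
V → hit
X → hit

{J, T, V, X, Z}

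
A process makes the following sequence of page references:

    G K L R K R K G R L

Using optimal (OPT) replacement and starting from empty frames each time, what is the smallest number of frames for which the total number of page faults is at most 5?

3

f=1: 10 faults
f=2: 6 faults
f=3: 5 faults
f=4: 4 faults
Smallest f with faults ≤ 5 is 3.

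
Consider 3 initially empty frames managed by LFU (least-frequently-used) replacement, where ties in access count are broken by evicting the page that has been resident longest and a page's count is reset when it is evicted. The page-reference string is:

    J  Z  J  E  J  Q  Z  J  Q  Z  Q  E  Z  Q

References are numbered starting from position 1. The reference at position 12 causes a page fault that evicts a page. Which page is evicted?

Z

pos 1: J -> fault, frames (J)
pos 2: Z -> fault, frames (J Z)
pos 3: J -> hit
pos 4: E -> fault, frames (J Z E)
pos 5: J -> hit
pos 6: Q -> fault, evict Z, frames (J E Q)
pos 7: Z -> fault, evict E, frames (J Q Z)
pos 8: J -> hit
pos 9: Q -> hit
pos 10: Z -> hit
pos 11: Q -> hit
pos 12: E -> fault, evict Z, frames (J Q E)
At position 12, page Z is evicted.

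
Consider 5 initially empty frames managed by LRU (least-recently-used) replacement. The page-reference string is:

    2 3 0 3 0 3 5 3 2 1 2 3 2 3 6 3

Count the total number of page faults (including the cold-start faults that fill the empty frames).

6

2 -> miss, frames [2]
3 -> miss, frames [2, 3]
0 -> miss, frames [2, 3, 0]
3 -> hit
0 -> hit
3 -> hit
5 -> miss, frames [2, 0, 3, 5]
3 -> hit
2 -> hit
1 -> miss, frames [0, 5, 3, 2, 1]
2 -> hit
3 -> hit
2 -> hit
3 -> hit
6 -> miss, evict 0, frames [5, 1, 2, 3, 6]
3 -> hit
Page faults: 6.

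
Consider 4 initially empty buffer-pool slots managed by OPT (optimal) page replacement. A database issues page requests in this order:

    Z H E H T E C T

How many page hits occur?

Z -> fault, frames [Z]
H -> fault, frames [Z, H]
E -> fault, frames [Z, H, E]
H -> hit
T -> fault, frames [Z, H, E, T]
E -> hit
C -> fault, evict E, frames [Z, H, T, C]
T -> hit
Hits: 3.

3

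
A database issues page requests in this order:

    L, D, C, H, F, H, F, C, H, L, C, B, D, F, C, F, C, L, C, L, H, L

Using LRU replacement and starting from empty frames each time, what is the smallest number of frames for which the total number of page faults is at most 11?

4

f=1: 22 faults
f=2: 15 faults
f=3: 12 faults
f=4: 11 faults
f=5: 9 faults
f=6: 6 faults
Smallest f with faults ≤ 11 is 4.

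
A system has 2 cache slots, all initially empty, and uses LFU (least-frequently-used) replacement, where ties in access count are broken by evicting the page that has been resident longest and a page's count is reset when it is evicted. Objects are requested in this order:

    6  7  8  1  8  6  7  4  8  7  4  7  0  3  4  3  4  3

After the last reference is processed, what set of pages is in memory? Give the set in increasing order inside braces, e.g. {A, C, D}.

6 -> miss, frames (6)
7 -> miss, frames (6 7)
8 -> miss, evict 6, frames (7 8)
1 -> miss, evict 7, frames (8 1)
8 -> hit
6 -> miss, evict 1, frames (8 6)
7 -> miss, evict 6, frames (8 7)
4 -> miss, evict 7, frames (8 4)
8 -> hit
7 -> miss, evict 4, frames (8 7)
4 -> miss, evict 7, frames (8 4)
7 -> miss, evict 4, frames (8 7)
0 -> miss, evict 7, frames (8 0)
3 -> miss, evict 0, frames (8 3)
4 -> miss, evict 3, frames (8 4)
3 -> miss, evict 4, frames (8 3)
4 -> miss, evict 3, frames (8 4)
3 -> miss, evict 4, frames (8 3)

{3, 8}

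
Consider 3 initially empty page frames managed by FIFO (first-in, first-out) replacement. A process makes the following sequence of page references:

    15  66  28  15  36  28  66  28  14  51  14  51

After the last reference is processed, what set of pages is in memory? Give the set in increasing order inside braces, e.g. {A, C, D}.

15 -> fault, frames {15}
66 -> fault, frames {15,66}
28 -> fault, frames {15,66,28}
15 -> hit
36 -> fault, evict 15, frames {66,28,36}
28 -> hit
66 -> hit
28 -> hit
14 -> fault, evict 66, frames {28,36,14}
51 -> fault, evict 28, frames {36,14,51}
14 -> hit
51 -> hit

{14, 36, 51}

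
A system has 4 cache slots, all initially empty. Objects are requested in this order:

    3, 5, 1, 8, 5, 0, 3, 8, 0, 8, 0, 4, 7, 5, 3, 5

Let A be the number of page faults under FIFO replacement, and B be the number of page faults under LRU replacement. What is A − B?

Under FIFO: F F F F . F F . . . . F F F . . → 9 faults.
Under LRU: F F F F . F F . . . . F F F F . → 10 faults.
A − B = 9 − 10 = -1.

-1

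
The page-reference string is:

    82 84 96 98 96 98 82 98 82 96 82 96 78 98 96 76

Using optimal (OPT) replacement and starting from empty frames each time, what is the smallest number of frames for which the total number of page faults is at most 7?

3

f=1: 16 faults
f=2: 9 faults
f=3: 6 faults
f=4: 6 faults
f=5: 6 faults
f=6: 6 faults
Smallest f with faults ≤ 7 is 3.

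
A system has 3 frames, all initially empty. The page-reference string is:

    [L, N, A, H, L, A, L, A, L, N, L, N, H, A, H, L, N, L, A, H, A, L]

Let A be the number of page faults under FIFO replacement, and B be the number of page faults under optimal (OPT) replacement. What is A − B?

5

Under FIFO: F F F F F . . . . F . . . F F F F . F F . F → 13 faults.
Under OPT: F F F F . . . . . F . . . F . . F . . F . . → 8 faults.
A − B = 13 − 8 = 5.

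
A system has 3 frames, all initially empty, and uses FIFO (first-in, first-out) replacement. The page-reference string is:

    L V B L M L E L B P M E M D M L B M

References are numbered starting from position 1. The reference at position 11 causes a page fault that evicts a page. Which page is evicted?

pos 1: L -> fault, frames (L)
pos 2: V -> fault, frames (L V)
pos 3: B -> fault, frames (L V B)
pos 4: L -> hit
pos 5: M -> fault, evict L, frames (V B M)
pos 6: L -> fault, evict V, frames (B M L)
pos 7: E -> fault, evict B, frames (M L E)
pos 8: L -> hit
pos 9: B -> fault, evict M, frames (L E B)
pos 10: P -> fault, evict L, frames (E B P)
pos 11: M -> fault, evict E, frames (B P M)
At position 11, page E is evicted.

E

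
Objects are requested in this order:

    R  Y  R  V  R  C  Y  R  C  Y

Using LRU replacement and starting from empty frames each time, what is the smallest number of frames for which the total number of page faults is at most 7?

f=1: 10 faults
f=2: 8 faults
f=3: 5 faults
f=4: 4 faults
Smallest f with faults ≤ 7 is 3.

3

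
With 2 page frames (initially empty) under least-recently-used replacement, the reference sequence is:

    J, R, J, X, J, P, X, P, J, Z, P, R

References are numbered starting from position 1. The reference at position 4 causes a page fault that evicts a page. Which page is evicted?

pos 1: J -> fault, frames (J)
pos 2: R -> fault, frames (J R)
pos 3: J -> hit
pos 4: X -> fault, evict R, frames (J X)
At position 4, page R is evicted.

R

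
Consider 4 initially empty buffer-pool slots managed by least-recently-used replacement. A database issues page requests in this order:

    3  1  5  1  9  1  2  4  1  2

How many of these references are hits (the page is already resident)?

3: fault, frames {3}
1: fault, frames {3,1}
5: fault, frames {3,1,5}
1: hit
9: fault, frames {3,5,1,9}
1: hit
2: fault, evict 3, frames {5,9,1,2}
4: fault, evict 5, frames {9,1,2,4}
1: hit
2: hit
Hits: 4.

4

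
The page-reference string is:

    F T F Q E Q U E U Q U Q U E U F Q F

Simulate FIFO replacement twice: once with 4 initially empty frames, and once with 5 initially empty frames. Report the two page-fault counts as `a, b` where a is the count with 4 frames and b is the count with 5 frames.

4 frames: F F . F F . F . . . . . . . . F . . → 6 faults.
5 frames: F F . F F . F . . . . . . . . . . . → 5 faults.
5 < 6: adding a frame reduced faults, as is typical.

6, 5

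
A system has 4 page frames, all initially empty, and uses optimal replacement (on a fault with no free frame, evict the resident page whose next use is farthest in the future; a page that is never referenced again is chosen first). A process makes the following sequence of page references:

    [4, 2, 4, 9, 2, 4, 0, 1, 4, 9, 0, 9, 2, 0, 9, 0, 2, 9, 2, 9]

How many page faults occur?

6

4 -> fault, frames {4}
2 -> fault, frames {4,2}
4 -> hit
9 -> fault, frames {4,2,9}
2 -> hit
4 -> hit
0 -> fault, frames {4,2,9,0}
1 -> fault, evict 2, frames {4,9,0,1}
4 -> hit
9 -> hit
0 -> hit
9 -> hit
2 -> fault, evict 1, frames {4,9,0,2}
0 -> hit
9 -> hit
0 -> hit
2 -> hit
9 -> hit
2 -> hit
9 -> hit
Page faults: 6.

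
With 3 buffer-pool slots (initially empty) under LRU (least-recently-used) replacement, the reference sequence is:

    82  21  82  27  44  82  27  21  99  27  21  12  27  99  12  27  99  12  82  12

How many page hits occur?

82 -> miss, frames [82]
21 -> miss, frames [82, 21]
82 -> hit
27 -> miss, frames [21, 82, 27]
44 -> miss, evict 21, frames [82, 27, 44]
82 -> hit
27 -> hit
21 -> miss, evict 44, frames [82, 27, 21]
99 -> miss, evict 82, frames [27, 21, 99]
27 -> hit
21 -> hit
12 -> miss, evict 99, frames [27, 21, 12]
27 -> hit
99 -> miss, evict 21, frames [12, 27, 99]
12 -> hit
27 -> hit
99 -> hit
12 -> hit
82 -> miss, evict 27, frames [99, 12, 82]
12 -> hit
Hits: 11.

11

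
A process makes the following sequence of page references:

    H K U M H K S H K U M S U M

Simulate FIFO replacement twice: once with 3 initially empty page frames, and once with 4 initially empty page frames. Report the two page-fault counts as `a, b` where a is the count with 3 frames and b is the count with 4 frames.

9, 10

3 frames: F F F F F F F . . F F . . . → 9 faults.
4 frames: F F F F . . F F F F F F . . → 10 faults.
10 > 9: adding a frame increased faults — Belady's anomaly.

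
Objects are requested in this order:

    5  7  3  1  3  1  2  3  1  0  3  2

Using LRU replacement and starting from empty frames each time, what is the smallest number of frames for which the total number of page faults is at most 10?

f=1: 12 faults
f=2: 10 faults
f=3: 7 faults
f=4: 6 faults
f=5: 6 faults
f=6: 6 faults
Smallest f with faults ≤ 10 is 2.

2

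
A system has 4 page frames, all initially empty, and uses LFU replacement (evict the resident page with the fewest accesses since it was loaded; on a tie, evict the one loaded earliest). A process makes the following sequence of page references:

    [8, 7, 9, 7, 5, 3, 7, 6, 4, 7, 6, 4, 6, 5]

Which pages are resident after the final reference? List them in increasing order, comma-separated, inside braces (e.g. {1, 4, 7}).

{4, 5, 6, 7}

8 -> miss, frames [8]
7 -> miss, frames [8, 7]
9 -> miss, frames [8, 7, 9]
7 -> hit
5 -> miss, frames [8, 7, 9, 5]
3 -> miss, evict 8, frames [7, 9, 5, 3]
7 -> hit
6 -> miss, evict 9, frames [7, 5, 3, 6]
4 -> miss, evict 5, frames [7, 3, 6, 4]
7 -> hit
6 -> hit
4 -> hit
6 -> hit
5 -> miss, evict 3, frames [7, 6, 4, 5]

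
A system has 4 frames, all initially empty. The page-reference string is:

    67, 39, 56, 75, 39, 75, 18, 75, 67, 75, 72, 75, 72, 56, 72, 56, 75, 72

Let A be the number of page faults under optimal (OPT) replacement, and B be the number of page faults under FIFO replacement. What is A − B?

Under OPT: F F F F . . F . . . F . . . . . . . → 6 faults.
Under FIFO: F F F F . . F . F . F . . F . . F . → 9 faults.
A − B = 6 − 9 = -3.

-3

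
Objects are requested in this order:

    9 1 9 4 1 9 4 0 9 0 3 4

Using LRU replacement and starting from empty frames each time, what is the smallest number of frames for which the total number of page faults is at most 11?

2

f=1: 12 faults
f=2: 10 faults
f=3: 6 faults
f=4: 5 faults
f=5: 5 faults
Smallest f with faults ≤ 11 is 2.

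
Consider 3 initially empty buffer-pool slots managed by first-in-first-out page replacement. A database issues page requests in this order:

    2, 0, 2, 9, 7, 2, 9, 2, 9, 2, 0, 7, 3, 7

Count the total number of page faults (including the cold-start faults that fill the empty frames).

8

2 → miss, frames (2)
0 → miss, frames (2 0)
2 → hit
9 → miss, frames (2 0 9)
7 → miss, evict 2, frames (0 9 7)
2 → miss, evict 0, frames (9 7 2)
9 → hit
2 → hit
9 → hit
2 → hit
0 → miss, evict 9, frames (7 2 0)
7 → hit
3 → miss, evict 7, frames (2 0 3)
7 → miss, evict 2, frames (0 3 7)
Page faults: 8.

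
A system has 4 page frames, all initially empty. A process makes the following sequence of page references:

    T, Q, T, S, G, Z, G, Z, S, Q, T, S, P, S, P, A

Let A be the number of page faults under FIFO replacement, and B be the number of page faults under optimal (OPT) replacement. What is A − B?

Under FIFO: F F . F F F . . . . F . F F . F → 9 faults.
Under OPT: F F . F F F . . . . F . F . . F → 8 faults.
A − B = 9 − 8 = 1.

1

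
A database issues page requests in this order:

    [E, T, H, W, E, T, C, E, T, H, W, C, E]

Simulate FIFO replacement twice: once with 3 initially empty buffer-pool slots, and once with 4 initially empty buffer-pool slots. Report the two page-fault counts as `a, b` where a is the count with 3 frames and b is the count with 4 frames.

10, 11

3 frames: F F F F F F F . . F F . F → 10 faults.
4 frames: F F F F . . F F F F F F F → 11 faults.
11 > 10: adding a frame increased faults — Belady's anomaly.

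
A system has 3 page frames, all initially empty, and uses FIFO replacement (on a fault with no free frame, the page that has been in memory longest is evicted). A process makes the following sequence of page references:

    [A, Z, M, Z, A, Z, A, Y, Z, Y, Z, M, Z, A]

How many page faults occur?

5

A: miss, frames (A)
Z: miss, frames (A Z)
M: miss, frames (A Z M)
Z: hit
A: hit
Z: hit
A: hit
Y: miss, evict A, frames (Z M Y)
Z: hit
Y: hit
Z: hit
M: hit
Z: hit
A: miss, evict Z, frames (M Y A)
Page faults: 5.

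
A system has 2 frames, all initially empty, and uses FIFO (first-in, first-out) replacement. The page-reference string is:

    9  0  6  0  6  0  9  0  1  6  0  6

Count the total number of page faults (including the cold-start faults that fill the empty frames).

9: fault, frames (9)
0: fault, frames (9 0)
6: fault, evict 9, frames (0 6)
0: hit
6: hit
0: hit
9: fault, evict 0, frames (6 9)
0: fault, evict 6, frames (9 0)
1: fault, evict 9, frames (0 1)
6: fault, evict 0, frames (1 6)
0: fault, evict 1, frames (6 0)
6: hit
Page faults: 8.

8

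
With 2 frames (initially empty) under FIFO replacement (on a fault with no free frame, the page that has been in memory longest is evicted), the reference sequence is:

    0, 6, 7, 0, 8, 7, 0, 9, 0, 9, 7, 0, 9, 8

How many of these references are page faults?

0 → miss, frames {0}
6 → miss, frames {0,6}
7 → miss, evict 0, frames {6,7}
0 → miss, evict 6, frames {7,0}
8 → miss, evict 7, frames {0,8}
7 → miss, evict 0, frames {8,7}
0 → miss, evict 8, frames {7,0}
9 → miss, evict 7, frames {0,9}
0 → hit
9 → hit
7 → miss, evict 0, frames {9,7}
0 → miss, evict 9, frames {7,0}
9 → miss, evict 7, frames {0,9}
8 → miss, evict 0, frames {9,8}
Page faults: 12.

12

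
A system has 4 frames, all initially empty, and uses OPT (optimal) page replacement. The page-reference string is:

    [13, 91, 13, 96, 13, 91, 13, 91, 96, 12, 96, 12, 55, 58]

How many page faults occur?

6

13 → miss, frames [13]
91 → miss, frames [13, 91]
13 → hit
96 → miss, frames [13, 91, 96]
13 → hit
91 → hit
13 → hit
91 → hit
96 → hit
12 → miss, frames [13, 91, 96, 12]
96 → hit
12 → hit
55 → miss, evict 12, frames [13, 91, 96, 55]
58 → miss, evict 55, frames [13, 91, 96, 58]
Page faults: 6.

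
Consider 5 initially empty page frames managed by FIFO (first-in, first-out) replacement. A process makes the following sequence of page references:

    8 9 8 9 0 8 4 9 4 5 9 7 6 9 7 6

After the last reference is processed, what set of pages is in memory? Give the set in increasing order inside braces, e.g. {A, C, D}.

8 → fault, frames [8]
9 → fault, frames [8, 9]
8 → hit
9 → hit
0 → fault, frames [8, 9, 0]
8 → hit
4 → fault, frames [8, 9, 0, 4]
9 → hit
4 → hit
5 → fault, frames [8, 9, 0, 4, 5]
9 → hit
7 → fault, evict 8, frames [9, 0, 4, 5, 7]
6 → fault, evict 9, frames [0, 4, 5, 7, 6]
9 → fault, evict 0, frames [4, 5, 7, 6, 9]
7 → hit
6 → hit

{4, 5, 6, 7, 9}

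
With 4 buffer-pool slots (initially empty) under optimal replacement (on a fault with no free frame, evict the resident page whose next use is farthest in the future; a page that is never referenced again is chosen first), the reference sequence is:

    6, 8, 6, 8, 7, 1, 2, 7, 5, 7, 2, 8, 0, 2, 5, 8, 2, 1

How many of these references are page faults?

6 -> fault, frames (6)
8 -> fault, frames (6 8)
6 -> hit
8 -> hit
7 -> fault, frames (6 8 7)
1 -> fault, frames (6 8 7 1)
2 -> fault, evict 6, frames (8 7 1 2)
7 -> hit
5 -> fault, evict 1, frames (8 7 2 5)
7 -> hit
2 -> hit
8 -> hit
0 -> fault, evict 7, frames (8 2 5 0)
2 -> hit
5 -> hit
8 -> hit
2 -> hit
1 -> fault, evict 0, frames (8 2 5 1)
Page faults: 8.

8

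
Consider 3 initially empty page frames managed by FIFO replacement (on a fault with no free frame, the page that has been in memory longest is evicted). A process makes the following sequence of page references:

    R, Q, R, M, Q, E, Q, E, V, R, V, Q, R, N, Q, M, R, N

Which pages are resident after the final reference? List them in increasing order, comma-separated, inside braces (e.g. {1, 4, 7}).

R: fault, frames (R)
Q: fault, frames (R Q)
R: hit
M: fault, frames (R Q M)
Q: hit
E: fault, evict R, frames (Q M E)
Q: hit
E: hit
V: fault, evict Q, frames (M E V)
R: fault, evict M, frames (E V R)
V: hit
Q: fault, evict E, frames (V R Q)
R: hit
N: fault, evict V, frames (R Q N)
Q: hit
M: fault, evict R, frames (Q N M)
R: fault, evict Q, frames (N M R)
N: hit

{M, N, R}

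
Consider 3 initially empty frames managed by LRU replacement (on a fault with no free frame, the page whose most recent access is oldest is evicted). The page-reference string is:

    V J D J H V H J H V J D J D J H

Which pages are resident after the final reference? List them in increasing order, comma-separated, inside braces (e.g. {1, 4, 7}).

{D, H, J}

V -> miss, frames (V)
J -> miss, frames (V J)
D -> miss, frames (V J D)
J -> hit
H -> miss, evict V, frames (D J H)
V -> miss, evict D, frames (J H V)
H -> hit
J -> hit
H -> hit
V -> hit
J -> hit
D -> miss, evict H, frames (V J D)
J -> hit
D -> hit
J -> hit
H -> miss, evict V, frames (D J H)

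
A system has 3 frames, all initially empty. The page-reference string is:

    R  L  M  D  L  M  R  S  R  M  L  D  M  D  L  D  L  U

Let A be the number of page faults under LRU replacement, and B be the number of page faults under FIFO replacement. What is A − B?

Under LRU: F F F F . . F F . . F F . . . . . F → 9 faults.
Under FIFO: F F F F . . F F . F F F . . . . . F → 10 faults.
A − B = 9 − 10 = -1.

-1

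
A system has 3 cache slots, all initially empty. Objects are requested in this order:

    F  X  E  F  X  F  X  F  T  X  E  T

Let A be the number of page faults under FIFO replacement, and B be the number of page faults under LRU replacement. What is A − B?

Under FIFO: F F F . . . . . F . . . → 4 faults.
Under LRU: F F F . . . . . F . F . → 5 faults.
A − B = 4 − 5 = -1.

-1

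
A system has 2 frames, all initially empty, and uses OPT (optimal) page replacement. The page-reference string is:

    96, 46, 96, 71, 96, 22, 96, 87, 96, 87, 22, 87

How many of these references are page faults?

96: fault, frames {96}
46: fault, frames {96,46}
96: hit
71: fault, evict 46, frames {96,71}
96: hit
22: fault, evict 71, frames {96,22}
96: hit
87: fault, evict 22, frames {96,87}
96: hit
87: hit
22: fault, evict 96, frames {87,22}
87: hit
Page faults: 6.

6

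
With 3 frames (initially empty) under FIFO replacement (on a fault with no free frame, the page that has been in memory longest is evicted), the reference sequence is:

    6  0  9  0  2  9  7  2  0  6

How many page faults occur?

7

6 -> fault, frames [6]
0 -> fault, frames [6, 0]
9 -> fault, frames [6, 0, 9]
0 -> hit
2 -> fault, evict 6, frames [0, 9, 2]
9 -> hit
7 -> fault, evict 0, frames [9, 2, 7]
2 -> hit
0 -> fault, evict 9, frames [2, 7, 0]
6 -> fault, evict 2, frames [7, 0, 6]
Page faults: 7.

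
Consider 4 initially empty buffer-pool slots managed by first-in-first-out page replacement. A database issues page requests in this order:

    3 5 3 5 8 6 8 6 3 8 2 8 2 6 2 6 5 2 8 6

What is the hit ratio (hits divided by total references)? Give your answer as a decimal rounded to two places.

0.75

3 -> miss, frames [3]
5 -> miss, frames [3, 5]
3 -> hit
5 -> hit
8 -> miss, frames [3, 5, 8]
6 -> miss, frames [3, 5, 8, 6]
8 -> hit
6 -> hit
3 -> hit
8 -> hit
2 -> miss, evict 3, frames [5, 8, 6, 2]
8 -> hit
2 -> hit
6 -> hit
2 -> hit
6 -> hit
5 -> hit
2 -> hit
8 -> hit
6 -> hit
Hits: 15 of 20 references → 15/20 = 0.7500.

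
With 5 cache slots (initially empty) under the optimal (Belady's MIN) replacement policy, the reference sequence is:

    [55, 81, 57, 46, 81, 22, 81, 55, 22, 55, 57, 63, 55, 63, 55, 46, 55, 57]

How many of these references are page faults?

55: miss, frames (55)
81: miss, frames (55 81)
57: miss, frames (55 81 57)
46: miss, frames (55 81 57 46)
81: hit
22: miss, frames (55 81 57 46 22)
81: hit
55: hit
22: hit
55: hit
57: hit
63: miss, evict 22, frames (55 81 57 46 63)
55: hit
63: hit
55: hit
46: hit
55: hit
57: hit
Page faults: 6.

6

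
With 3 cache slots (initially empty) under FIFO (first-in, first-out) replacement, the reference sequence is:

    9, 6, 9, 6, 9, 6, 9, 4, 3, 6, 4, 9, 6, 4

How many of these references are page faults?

9 -> fault, frames [9]
6 -> fault, frames [9, 6]
9 -> hit
6 -> hit
9 -> hit
6 -> hit
9 -> hit
4 -> fault, frames [9, 6, 4]
3 -> fault, evict 9, frames [6, 4, 3]
6 -> hit
4 -> hit
9 -> fault, evict 6, frames [4, 3, 9]
6 -> fault, evict 4, frames [3, 9, 6]
4 -> fault, evict 3, frames [9, 6, 4]
Page faults: 7.

7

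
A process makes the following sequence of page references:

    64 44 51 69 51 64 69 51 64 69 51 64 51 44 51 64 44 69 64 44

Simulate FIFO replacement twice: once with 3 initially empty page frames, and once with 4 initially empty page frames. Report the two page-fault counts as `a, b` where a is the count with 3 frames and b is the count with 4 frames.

10, 4

3 frames: F F F F . F . . . . . . . F F . . F F F → 10 faults.
4 frames: F F F F . . . . . . . . . . . . . . . . → 4 faults.
4 < 10: adding a frame reduced faults, as is typical.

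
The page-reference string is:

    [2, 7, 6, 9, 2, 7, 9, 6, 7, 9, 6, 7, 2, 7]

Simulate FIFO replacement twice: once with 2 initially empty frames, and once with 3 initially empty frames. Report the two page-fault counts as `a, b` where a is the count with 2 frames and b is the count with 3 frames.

13, 10

2 frames: F F F F F F F F F F F F F . → 13 faults.
3 frames: F F F F F F . F . F . . F F → 10 faults.
10 < 13: adding a frame reduced faults, as is typical.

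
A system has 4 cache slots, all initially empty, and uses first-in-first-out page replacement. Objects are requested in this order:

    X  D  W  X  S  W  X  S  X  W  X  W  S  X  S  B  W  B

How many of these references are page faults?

X → fault, frames (X)
D → fault, frames (X D)
W → fault, frames (X D W)
X → hit
S → fault, frames (X D W S)
W → hit
X → hit
S → hit
X → hit
W → hit
X → hit
W → hit
S → hit
X → hit
S → hit
B → fault, evict X, frames (D W S B)
W → hit
B → hit
Page faults: 5.

5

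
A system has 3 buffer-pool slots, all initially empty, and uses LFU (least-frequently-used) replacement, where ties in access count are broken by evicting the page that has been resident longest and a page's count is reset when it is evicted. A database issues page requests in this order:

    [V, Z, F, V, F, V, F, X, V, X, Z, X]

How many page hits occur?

6

V: fault, frames [V]
Z: fault, frames [V, Z]
F: fault, frames [V, Z, F]
V: hit
F: hit
V: hit
F: hit
X: fault, evict Z, frames [V, F, X]
V: hit
X: hit
Z: fault, evict X, frames [V, F, Z]
X: fault, evict Z, frames [V, F, X]
Hits: 6.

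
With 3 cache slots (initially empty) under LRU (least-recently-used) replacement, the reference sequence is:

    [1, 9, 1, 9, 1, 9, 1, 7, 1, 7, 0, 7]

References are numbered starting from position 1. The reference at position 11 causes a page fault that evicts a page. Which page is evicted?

9

pos 1: 1 -> fault, frames [1]
pos 2: 9 -> fault, frames [1, 9]
pos 3: 1 -> hit
pos 4: 9 -> hit
pos 5: 1 -> hit
pos 6: 9 -> hit
pos 7: 1 -> hit
pos 8: 7 -> fault, frames [9, 1, 7]
pos 9: 1 -> hit
pos 10: 7 -> hit
pos 11: 0 -> fault, evict 9, frames [1, 7, 0]
At position 11, page 9 is evicted.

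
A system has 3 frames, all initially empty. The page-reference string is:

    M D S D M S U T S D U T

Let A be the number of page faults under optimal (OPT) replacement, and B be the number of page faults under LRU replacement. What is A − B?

Under OPT: F F F . . . F F . . F . → 6 faults.
Under LRU: F F F . . . F F . F F F → 8 faults.
A − B = 6 − 8 = -2.

-2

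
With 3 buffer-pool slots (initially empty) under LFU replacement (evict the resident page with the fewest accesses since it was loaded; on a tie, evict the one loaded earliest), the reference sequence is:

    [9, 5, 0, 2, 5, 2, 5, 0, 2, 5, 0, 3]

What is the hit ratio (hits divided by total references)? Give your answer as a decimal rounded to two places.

0.58

9 → miss, frames (9)
5 → miss, frames (9 5)
0 → miss, frames (9 5 0)
2 → miss, evict 9, frames (5 0 2)
5 → hit
2 → hit
5 → hit
0 → hit
2 → hit
5 → hit
0 → hit
3 → miss, evict 0, frames (5 2 3)
Hits: 7 of 12 references → 7/12 = 0.5833.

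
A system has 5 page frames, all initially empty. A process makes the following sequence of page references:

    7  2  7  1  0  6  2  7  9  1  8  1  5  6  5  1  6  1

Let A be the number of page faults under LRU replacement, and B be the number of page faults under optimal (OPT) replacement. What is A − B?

2

Under LRU: F F . F F F . . F F F . F F . . . . → 10 faults.
Under OPT: F F . F F F . . F . F . F . . . . . → 8 faults.
A − B = 10 − 8 = 2.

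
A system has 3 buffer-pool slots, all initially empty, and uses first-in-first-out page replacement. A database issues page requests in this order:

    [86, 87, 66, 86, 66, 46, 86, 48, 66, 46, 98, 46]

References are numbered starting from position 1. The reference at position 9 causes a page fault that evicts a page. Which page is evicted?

pos 1: 86: fault, frames {86}
pos 2: 87: fault, frames {86,87}
pos 3: 66: fault, frames {86,87,66}
pos 4: 86: hit
pos 5: 66: hit
pos 6: 46: fault, evict 86, frames {87,66,46}
pos 7: 86: fault, evict 87, frames {66,46,86}
pos 8: 48: fault, evict 66, frames {46,86,48}
pos 9: 66: fault, evict 46, frames {86,48,66}
At position 9, page 46 is evicted.

46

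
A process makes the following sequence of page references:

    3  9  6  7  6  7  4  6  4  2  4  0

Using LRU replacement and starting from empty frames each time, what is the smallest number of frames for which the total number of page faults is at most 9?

2

f=1: 12 faults
f=2: 8 faults
f=3: 7 faults
f=4: 7 faults
f=5: 7 faults
f=6: 7 faults
f=7: 7 faults
Smallest f with faults ≤ 9 is 2.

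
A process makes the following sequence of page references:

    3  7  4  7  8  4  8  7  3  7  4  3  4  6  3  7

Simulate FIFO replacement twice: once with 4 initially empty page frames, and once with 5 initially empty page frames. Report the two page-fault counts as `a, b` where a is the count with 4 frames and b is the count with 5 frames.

7, 5

4 frames: F F F . F . . . . . . . . F F F → 7 faults.
5 frames: F F F . F . . . . . . . . F . . → 5 faults.
5 < 7: adding a frame reduced faults, as is typical.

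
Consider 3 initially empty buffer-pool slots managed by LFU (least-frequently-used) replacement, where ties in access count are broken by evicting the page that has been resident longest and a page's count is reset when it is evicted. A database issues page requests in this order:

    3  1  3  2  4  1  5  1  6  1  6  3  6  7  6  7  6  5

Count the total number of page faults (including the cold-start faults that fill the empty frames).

3 → miss, frames (3)
1 → miss, frames (3 1)
3 → hit
2 → miss, frames (3 1 2)
4 → miss, evict 1, frames (3 2 4)
1 → miss, evict 2, frames (3 4 1)
5 → miss, evict 4, frames (3 1 5)
1 → hit
6 → miss, evict 5, frames (3 1 6)
1 → hit
6 → hit
3 → hit
6 → hit
7 → miss, evict 3, frames (1 6 7)
6 → hit
7 → hit
6 → hit
5 → miss, evict 7, frames (1 6 5)
Page faults: 9.

9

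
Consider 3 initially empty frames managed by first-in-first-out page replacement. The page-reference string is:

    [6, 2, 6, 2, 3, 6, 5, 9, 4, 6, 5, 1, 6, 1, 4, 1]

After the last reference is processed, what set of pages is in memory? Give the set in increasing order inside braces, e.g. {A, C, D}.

6 → miss, frames {6}
2 → miss, frames {6,2}
6 → hit
2 → hit
3 → miss, frames {6,2,3}
6 → hit
5 → miss, evict 6, frames {2,3,5}
9 → miss, evict 2, frames {3,5,9}
4 → miss, evict 3, frames {5,9,4}
6 → miss, evict 5, frames {9,4,6}
5 → miss, evict 9, frames {4,6,5}
1 → miss, evict 4, frames {6,5,1}
6 → hit
1 → hit
4 → miss, evict 6, frames {5,1,4}
1 → hit

{1, 4, 5}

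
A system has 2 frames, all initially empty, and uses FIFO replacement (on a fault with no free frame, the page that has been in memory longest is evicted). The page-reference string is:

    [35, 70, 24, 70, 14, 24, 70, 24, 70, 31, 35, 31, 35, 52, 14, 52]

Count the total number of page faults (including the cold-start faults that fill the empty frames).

10

35: fault, frames (35)
70: fault, frames (35 70)
24: fault, evict 35, frames (70 24)
70: hit
14: fault, evict 70, frames (24 14)
24: hit
70: fault, evict 24, frames (14 70)
24: fault, evict 14, frames (70 24)
70: hit
31: fault, evict 70, frames (24 31)
35: fault, evict 24, frames (31 35)
31: hit
35: hit
52: fault, evict 31, frames (35 52)
14: fault, evict 35, frames (52 14)
52: hit
Page faults: 10.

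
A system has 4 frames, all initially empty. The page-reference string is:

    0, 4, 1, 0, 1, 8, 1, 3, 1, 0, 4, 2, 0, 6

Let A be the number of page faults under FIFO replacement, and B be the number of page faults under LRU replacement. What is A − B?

Under FIFO: F F F . . F . F . F F F . F → 9 faults.
Under LRU: F F F . . F . F . . F F . F → 8 faults.
A − B = 9 − 8 = 1.

1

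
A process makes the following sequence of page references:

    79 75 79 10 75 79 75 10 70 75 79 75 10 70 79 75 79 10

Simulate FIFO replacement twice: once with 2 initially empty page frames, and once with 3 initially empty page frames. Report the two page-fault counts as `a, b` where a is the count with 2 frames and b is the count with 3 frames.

2 frames: F F . F . F F F F F F . F F F F . F → 14 faults.
3 frames: F F . F . . . . F . F F F F F F . F → 11 faults.
11 < 14: adding a frame reduced faults, as is typical.

14, 11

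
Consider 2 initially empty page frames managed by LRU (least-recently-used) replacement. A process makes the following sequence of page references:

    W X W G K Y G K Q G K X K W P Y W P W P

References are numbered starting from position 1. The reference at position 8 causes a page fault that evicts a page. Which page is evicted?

Y

pos 1: W → fault, frames {W}
pos 2: X → fault, frames {W,X}
pos 3: W → hit
pos 4: G → fault, evict X, frames {W,G}
pos 5: K → fault, evict W, frames {G,K}
pos 6: Y → fault, evict G, frames {K,Y}
pos 7: G → fault, evict K, frames {Y,G}
pos 8: K → fault, evict Y, frames {G,K}
At position 8, page Y is evicted.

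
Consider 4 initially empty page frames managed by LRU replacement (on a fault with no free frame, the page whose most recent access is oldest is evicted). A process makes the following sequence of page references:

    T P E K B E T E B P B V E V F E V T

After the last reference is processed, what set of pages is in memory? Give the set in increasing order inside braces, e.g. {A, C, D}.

T: miss, frames (T)
P: miss, frames (T P)
E: miss, frames (T P E)
K: miss, frames (T P E K)
B: miss, evict T, frames (P E K B)
E: hit
T: miss, evict P, frames (K B E T)
E: hit
B: hit
P: miss, evict K, frames (T E B P)
B: hit
V: miss, evict T, frames (E P B V)
E: hit
V: hit
F: miss, evict P, frames (B E V F)
E: hit
V: hit
T: miss, evict B, frames (F E V T)

{E, F, T, V}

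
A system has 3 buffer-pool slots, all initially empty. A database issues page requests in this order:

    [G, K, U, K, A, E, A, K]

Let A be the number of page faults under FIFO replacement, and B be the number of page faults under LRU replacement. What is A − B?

1

Under FIFO: F F F . F F . F → 6 faults.
Under LRU: F F F . F F . . → 5 faults.
A − B = 6 − 5 = 1.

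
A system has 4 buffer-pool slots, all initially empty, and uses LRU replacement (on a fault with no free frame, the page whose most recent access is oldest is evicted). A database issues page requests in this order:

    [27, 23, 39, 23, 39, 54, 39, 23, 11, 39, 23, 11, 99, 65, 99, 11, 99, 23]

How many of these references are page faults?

27: miss, frames [27]
23: miss, frames [27, 23]
39: miss, frames [27, 23, 39]
23: hit
39: hit
54: miss, frames [27, 23, 39, 54]
39: hit
23: hit
11: miss, evict 27, frames [54, 39, 23, 11]
39: hit
23: hit
11: hit
99: miss, evict 54, frames [39, 23, 11, 99]
65: miss, evict 39, frames [23, 11, 99, 65]
99: hit
11: hit
99: hit
23: hit
Page faults: 7.

7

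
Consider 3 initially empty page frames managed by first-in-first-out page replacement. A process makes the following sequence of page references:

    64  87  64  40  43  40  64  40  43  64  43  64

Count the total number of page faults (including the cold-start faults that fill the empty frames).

5

64 → fault, frames {64}
87 → fault, frames {64,87}
64 → hit
40 → fault, frames {64,87,40}
43 → fault, evict 64, frames {87,40,43}
40 → hit
64 → fault, evict 87, frames {40,43,64}
40 → hit
43 → hit
64 → hit
43 → hit
64 → hit
Page faults: 5.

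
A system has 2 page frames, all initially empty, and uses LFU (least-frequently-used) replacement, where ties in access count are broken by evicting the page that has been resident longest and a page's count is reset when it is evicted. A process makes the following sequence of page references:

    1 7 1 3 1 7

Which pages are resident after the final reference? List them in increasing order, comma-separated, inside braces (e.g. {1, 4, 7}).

{1, 7}

1 -> fault, frames [1]
7 -> fault, frames [1, 7]
1 -> hit
3 -> fault, evict 7, frames [1, 3]
1 -> hit
7 -> fault, evict 3, frames [1, 7]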